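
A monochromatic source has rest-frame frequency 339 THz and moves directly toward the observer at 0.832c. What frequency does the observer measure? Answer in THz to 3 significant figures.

f_obs ≈ 1120 THz

Relativistic Doppler: f_obs = f_src √((1+β)/(1−β))
= 339 × √(1.8320/0.16800) = 339 × 3.3022 = 1120 THz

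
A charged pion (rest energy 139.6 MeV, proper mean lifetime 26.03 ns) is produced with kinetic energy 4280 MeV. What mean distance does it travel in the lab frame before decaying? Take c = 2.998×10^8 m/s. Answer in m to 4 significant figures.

γ = 1 + K/(m₀c²) = 1 + 4280/139.6 = 31.6590
β = √(1 − 1/γ²) = 0.999501
Dilated lifetime: γτ₀ = 31.6590 × 26.03 ns = 824.084 ns
d = βc·γτ₀ = 0.999501 × (2.998×10^8 m/s) × 8.24084×10^-7 s = 246.9 m

d ≈ 246.9 m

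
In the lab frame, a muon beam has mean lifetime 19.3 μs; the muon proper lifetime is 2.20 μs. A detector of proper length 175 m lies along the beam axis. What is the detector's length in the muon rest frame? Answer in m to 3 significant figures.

Time dilation ⇒ γ = Δt/τ₀ = 19.3/2.20 = 8.7727
Length contraction: L = L₀/γ = 175/8.7727 = 19.9 m

L ≈ 19.9 m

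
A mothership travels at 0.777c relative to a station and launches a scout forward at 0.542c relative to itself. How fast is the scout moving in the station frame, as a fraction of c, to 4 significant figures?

Compose boost 2: (0.542 + 0.777)/(1 + 0.542×0.777) = 1.319/1.42113 = 0.9281

u ≈ 0.9281c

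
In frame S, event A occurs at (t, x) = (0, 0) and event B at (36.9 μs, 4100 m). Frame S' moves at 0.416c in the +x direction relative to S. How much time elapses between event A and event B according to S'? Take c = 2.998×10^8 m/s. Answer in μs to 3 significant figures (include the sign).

γ = 1/√(1 − 0.416²) = 1.0997
Δt' = γ(Δt − vΔx/c²) = 1.0997 × (36.9 μs − 0.416×4100 m / (2.998×10^8 m/s))
= 1.0997 × (31.211 μs) = 34.3 μs

Δt' ≈ 34.3 μs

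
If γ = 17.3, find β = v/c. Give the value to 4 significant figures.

β ≈ 0.9983

β = √(1 − 1/γ²) = √(1 − 1/17.3²) = √(0.996659) = 0.9983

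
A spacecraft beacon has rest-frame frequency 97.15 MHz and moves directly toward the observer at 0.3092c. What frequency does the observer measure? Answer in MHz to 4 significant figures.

Relativistic Doppler: f_obs = f_src √((1+β)/(1−β))
= 97.15 × √(1.30920/0.690800) = 97.15 × 1.37666 = 133.7 MHz

f_obs ≈ 133.7 MHz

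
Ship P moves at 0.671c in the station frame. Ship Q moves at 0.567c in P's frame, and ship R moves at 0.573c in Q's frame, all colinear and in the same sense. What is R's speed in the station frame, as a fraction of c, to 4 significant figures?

u ≈ 0.9709c

Compose boost 2: (0.567 + 0.671)/(1 + 0.567×0.671) = 1.238/1.38046 = 0.896804
Compose boost 3: (0.573 + 0.896804)/(1 + 0.573×0.896804) = 1.46980/1.51387 = 0.9709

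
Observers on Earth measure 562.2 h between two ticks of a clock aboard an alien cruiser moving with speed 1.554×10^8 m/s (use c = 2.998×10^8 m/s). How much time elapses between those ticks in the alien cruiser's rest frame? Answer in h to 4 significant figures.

τ₀ ≈ 480.8 h

β = v/c = 1.554×10^8 / 2.998×10^8 = 0.518346
γ = 1/√(1 − 0.518346²) = 1.16936
Proper time: τ₀ = Δt/γ = 562.2/1.16936 = 480.8 h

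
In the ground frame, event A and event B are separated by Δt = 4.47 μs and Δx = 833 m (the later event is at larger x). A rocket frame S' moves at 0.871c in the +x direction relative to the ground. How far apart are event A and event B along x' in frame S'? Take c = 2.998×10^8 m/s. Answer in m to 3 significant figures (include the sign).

γ = 1/√(1 − 0.871²) = 2.0355
Δx' = γ(Δx − vΔt) = 2.0355 × (833 m − 0.871×(2.998×10^8 m/s)×4.47×10^-6 s)
= 2.0355 × (-334.23 m) = -680 m

Δx' ≈ -680 m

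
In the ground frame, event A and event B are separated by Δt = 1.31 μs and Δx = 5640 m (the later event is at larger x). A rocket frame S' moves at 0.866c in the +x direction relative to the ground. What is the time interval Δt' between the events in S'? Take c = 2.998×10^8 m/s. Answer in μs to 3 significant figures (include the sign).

Δt' ≈ -30.0 μs

γ = 1/√(1 − 0.866²) = 1.9998
Δt' = γ(Δt − vΔx/c²) = 1.9998 × (1.31 μs − 0.866×5640 m / (2.998×10^8 m/s))
= 1.9998 × (-14.982 μs) = -30.0 μs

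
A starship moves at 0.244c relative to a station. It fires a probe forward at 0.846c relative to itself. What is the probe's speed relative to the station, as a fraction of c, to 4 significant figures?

Relativistic velocity addition: u = (u' + v)/(1 + u'v/c²)
= (0.846 + 0.244)/(1 + 0.846×0.244) = 1.090/1.20642 = 0.9035

u ≈ 0.9035c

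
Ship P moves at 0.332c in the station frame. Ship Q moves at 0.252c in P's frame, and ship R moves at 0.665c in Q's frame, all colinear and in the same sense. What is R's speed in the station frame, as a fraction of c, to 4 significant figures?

Compose boost 2: (0.252 + 0.332)/(1 + 0.252×0.332) = 0.5840/1.08366 = 0.538912
Compose boost 3: (0.665 + 0.538912)/(1 + 0.665×0.538912) = 1.20391/1.35838 = 0.8863

u ≈ 0.8863c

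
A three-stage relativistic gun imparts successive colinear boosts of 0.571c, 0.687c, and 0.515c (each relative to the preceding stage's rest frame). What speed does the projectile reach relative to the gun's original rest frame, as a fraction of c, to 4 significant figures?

u ≈ 0.9681c

Compose boost 2: (0.687 + 0.571)/(1 + 0.687×0.571) = 1.258/1.39228 = 0.903556
Compose boost 3: (0.515 + 0.903556)/(1 + 0.515×0.903556) = 1.41856/1.46533 = 0.9681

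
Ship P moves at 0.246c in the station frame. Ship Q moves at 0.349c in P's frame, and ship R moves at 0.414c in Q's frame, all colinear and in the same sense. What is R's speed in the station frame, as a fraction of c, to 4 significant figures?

u ≈ 0.7841c

Compose boost 2: (0.349 + 0.246)/(1 + 0.349×0.246) = 0.5950/1.08585 = 0.547956
Compose boost 3: (0.414 + 0.547956)/(1 + 0.414×0.547956) = 0.961956/1.22685 = 0.7841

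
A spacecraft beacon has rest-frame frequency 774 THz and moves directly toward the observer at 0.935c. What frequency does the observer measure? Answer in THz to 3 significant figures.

Relativistic Doppler: f_obs = f_src √((1+β)/(1−β))
= 774 × √(1.9350/0.065000) = 774 × 5.4561 = 4220 THz

f_obs ≈ 4220 THz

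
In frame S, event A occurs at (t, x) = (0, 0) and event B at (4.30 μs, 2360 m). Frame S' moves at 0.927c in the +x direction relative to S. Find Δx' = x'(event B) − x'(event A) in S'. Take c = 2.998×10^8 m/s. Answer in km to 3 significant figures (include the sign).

γ = 1/√(1 − 0.927²) = 2.6662
Δx' = γ(Δx − vΔt) = 2.6662 × (2360 m − 0.927×(2.998×10^8 m/s)×4.30×10^-6 s)
= 2.6662 × (1165.0 m) = 3.11 km

Δx' ≈ 3.11 km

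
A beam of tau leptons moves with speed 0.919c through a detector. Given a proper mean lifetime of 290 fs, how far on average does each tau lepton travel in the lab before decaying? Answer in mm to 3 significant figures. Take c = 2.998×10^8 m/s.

d ≈ 0.203 mm

γ = 1/√(1 − 0.919²) = 2.5364
Dilated lifetime: Δt = γτ₀ = 2.5364 × 290 fs = 735.56 fs
d = vΔt = 0.919c × 735.56 fs = 2.7552×10^8 m/s × 7.3556×10^-13 s = 0.203 mm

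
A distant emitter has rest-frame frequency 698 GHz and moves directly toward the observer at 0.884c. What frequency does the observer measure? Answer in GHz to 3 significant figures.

f_obs ≈ 2810 GHz

Relativistic Doppler: f_obs = f_src √((1+β)/(1−β))
= 698 × √(1.8840/0.11600) = 698 × 4.0301 = 2810 GHz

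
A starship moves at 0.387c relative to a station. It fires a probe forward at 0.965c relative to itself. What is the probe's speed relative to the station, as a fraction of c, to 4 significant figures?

Relativistic velocity addition: u = (u' + v)/(1 + u'v/c²)
= (0.965 + 0.387)/(1 + 0.965×0.387) = 1.352/1.37345 = 0.9844

u ≈ 0.9844c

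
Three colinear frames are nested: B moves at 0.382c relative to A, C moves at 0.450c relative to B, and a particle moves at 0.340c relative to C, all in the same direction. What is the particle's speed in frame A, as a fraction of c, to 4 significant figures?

Compose boost 2: (0.450 + 0.382)/(1 + 0.450×0.382) = 0.8320/1.17190 = 0.709958
Compose boost 3: (0.340 + 0.709958)/(1 + 0.340×0.709958) = 1.04996/1.24139 = 0.8458

u ≈ 0.8458c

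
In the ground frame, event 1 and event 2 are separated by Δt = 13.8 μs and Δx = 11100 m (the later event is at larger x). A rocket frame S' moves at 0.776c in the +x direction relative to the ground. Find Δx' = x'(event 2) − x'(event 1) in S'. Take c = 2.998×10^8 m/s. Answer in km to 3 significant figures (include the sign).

γ = 1/√(1 − 0.776²) = 1.5855
Δx' = γ(Δx − vΔt) = 1.5855 × (11100 m − 0.776×(2.998×10^8 m/s)×13.8×10^-6 s)
= 1.5855 × (7889.5 m) = 12.5 km

Δx' ≈ 12.5 km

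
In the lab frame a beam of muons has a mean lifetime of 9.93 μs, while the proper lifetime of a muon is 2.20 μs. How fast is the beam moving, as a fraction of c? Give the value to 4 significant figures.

β ≈ 0.9751

γ = Δt/τ₀ = 9.93/2.20 = 4.51364
β = √(1 − 1/γ²) = √(1 − 1/4.51364²) = 0.9751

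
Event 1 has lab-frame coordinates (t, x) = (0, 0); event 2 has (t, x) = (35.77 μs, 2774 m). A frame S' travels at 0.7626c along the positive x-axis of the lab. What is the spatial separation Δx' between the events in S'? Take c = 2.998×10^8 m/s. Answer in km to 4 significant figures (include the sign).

Δx' ≈ -8.354 km

γ = 1/√(1 − 0.7626²) = 1.54590
Δx' = γ(Δx − vΔt) = 1.54590 × (2774 m − 0.7626×(2.998×10^8 m/s)×35.77×10^-6 s)
= 1.54590 × (-5404.00 m) = -8.354 km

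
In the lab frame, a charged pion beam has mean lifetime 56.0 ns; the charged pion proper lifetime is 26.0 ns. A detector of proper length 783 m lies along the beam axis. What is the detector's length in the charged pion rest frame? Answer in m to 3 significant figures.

Time dilation ⇒ γ = Δt/τ₀ = 56.0/26.0 = 2.1538
Length contraction: L = L₀/γ = 783/2.1538 = 364 m

L ≈ 364 m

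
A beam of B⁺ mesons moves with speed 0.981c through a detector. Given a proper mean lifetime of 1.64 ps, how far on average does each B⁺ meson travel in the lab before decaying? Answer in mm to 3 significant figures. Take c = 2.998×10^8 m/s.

d ≈ 2.49 mm

γ = 1/√(1 − 0.981²) = 5.1544
Dilated lifetime: Δt = γτ₀ = 5.1544 × 1.64 ps = 8.4533 ps
d = vΔt = 0.981c × 8.4533 ps = 2.9410×10^8 m/s × 8.4533×10^-12 s = 2.49 mm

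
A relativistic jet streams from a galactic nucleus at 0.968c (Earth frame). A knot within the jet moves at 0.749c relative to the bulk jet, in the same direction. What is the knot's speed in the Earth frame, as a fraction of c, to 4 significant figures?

Relativistic velocity addition: u = (u' + v)/(1 + u'v/c²)
= (0.749 + 0.968)/(1 + 0.749×0.968) = 1.717/1.72503 = 0.9953

u ≈ 0.9953c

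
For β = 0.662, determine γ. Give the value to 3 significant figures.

γ ≈ 1.33

γ = 1/√(1 − β²) = 1/√(1 − 0.662²) = 1/√(0.56176) = 1.33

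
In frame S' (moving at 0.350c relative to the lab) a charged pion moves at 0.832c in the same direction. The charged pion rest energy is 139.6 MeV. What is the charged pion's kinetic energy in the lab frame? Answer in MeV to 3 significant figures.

K ≈ 207 MeV

u_lab = (0.832 + 0.350)/(1 + 0.832×0.350) = 0.915428
γ = 1/√(1 − 0.915428²) = 2.4846
K = (γ − 1)m₀c² = (2.4846 − 1) × 139.6 = 1.4846 × 139.6 = 207 MeV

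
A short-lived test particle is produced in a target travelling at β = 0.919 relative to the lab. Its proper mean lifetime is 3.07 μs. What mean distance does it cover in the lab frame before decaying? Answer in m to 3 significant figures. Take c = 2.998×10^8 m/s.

d ≈ 2150 m

γ = 1/√(1 − 0.919²) = 2.5364
Dilated lifetime: Δt = γτ₀ = 2.5364 × 3.07 μs = 7.7868 μs
d = vΔt = 0.919c × 7.7868 μs = 2.7552×10^8 m/s × 7.7868×10^-6 s = 2150 m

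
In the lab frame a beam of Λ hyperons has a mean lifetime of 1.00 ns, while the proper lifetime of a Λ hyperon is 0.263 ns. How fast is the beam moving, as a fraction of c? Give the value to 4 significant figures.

γ = Δt/τ₀ = 1.00/0.263 = 3.80228
β = √(1 − 1/γ²) = √(1 − 1/3.80228²) = 0.9648

β ≈ 0.9648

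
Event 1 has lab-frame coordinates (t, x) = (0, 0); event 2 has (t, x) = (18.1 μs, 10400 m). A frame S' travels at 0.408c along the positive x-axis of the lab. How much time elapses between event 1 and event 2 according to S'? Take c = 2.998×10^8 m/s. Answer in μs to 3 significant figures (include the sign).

Δt' ≈ 4.32 μs

γ = 1/√(1 − 0.408²) = 1.0953
Δt' = γ(Δt − vΔx/c²) = 1.0953 × (18.1 μs − 0.408×10400 m / (2.998×10^8 m/s))
= 1.0953 × (3.9466 μs) = 4.32 μs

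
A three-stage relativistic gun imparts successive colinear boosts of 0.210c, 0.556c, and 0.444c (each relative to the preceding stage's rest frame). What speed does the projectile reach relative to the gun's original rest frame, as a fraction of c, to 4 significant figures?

Compose boost 2: (0.556 + 0.210)/(1 + 0.556×0.210) = 0.7660/1.11676 = 0.685913
Compose boost 3: (0.444 + 0.685913)/(1 + 0.444×0.685913) = 1.12991/1.30455 = 0.8661

u ≈ 0.8661c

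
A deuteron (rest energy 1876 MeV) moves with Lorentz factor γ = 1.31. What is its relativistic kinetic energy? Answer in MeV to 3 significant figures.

γ = 1.31 (given)
K = (γ − 1)m₀c² = (1.31 − 1) × 1876 MeV = 0.31000 × 1876 MeV = 582 MeV

K ≈ 582 MeV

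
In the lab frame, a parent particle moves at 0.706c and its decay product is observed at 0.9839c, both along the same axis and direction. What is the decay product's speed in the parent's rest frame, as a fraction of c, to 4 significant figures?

Inverse velocity addition: u' = (u − v)/(1 − uv/c²)
= (0.9839 − 0.706)/(1 − 0.9839×0.706) = 0.2779/0.305367 = 0.9101

u' ≈ 0.9101c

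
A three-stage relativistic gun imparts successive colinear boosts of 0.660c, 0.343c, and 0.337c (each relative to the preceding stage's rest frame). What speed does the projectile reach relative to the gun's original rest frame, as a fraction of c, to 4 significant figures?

Compose boost 2: (0.343 + 0.660)/(1 + 0.343×0.660) = 1.003/1.22638 = 0.817854
Compose boost 3: (0.337 + 0.817854)/(1 + 0.337×0.817854) = 1.15485/1.27562 = 0.9053

u ≈ 0.9053c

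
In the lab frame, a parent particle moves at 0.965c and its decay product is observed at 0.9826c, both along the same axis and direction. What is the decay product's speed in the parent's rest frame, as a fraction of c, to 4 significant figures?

u' ≈ 0.3398c

Inverse velocity addition: u' = (u − v)/(1 − uv/c²)
= (0.9826 − 0.965)/(1 − 0.9826×0.965) = 0.01760/0.0517910 = 0.3398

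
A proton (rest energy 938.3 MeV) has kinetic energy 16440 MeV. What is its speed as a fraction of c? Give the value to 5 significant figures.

γ = 1 + K/(m₀c²) = 1 + 16440/938.3 = 18.52105
β = √(1 − 1/γ²) = 0.99854

β ≈ 0.99854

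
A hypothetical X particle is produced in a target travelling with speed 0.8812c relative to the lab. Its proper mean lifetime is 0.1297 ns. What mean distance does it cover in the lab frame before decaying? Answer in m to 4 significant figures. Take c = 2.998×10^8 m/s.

d ≈ 0.07248 m

γ = 1/√(1 − 0.8812²) = 2.11531
Dilated lifetime: Δt = γτ₀ = 2.11531 × 0.1297 ns = 0.274356 ns
d = vΔt = 0.8812c × 0.274356 ns = 2.64184×10^8 m/s × 2.74356×10^-10 s = 0.07248 m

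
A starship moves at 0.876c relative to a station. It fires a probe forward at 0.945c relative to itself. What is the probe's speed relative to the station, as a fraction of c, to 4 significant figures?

u ≈ 0.9963c

Relativistic velocity addition: u = (u' + v)/(1 + u'v/c²)
= (0.945 + 0.876)/(1 + 0.945×0.876) = 1.821/1.82782 = 0.9963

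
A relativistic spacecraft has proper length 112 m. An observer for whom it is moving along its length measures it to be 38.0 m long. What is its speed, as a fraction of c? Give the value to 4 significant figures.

β ≈ 0.9407

γ = L₀/L = 112/38.0 = 2.94737
β = √(1 − 1/γ²) = 0.9407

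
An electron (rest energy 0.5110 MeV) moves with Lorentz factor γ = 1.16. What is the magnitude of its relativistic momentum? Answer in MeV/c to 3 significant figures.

β = √(1 − 1/γ²) = √(1 − 1/1.16²) = 0.50679
p = γβm₀c = 1.16 × 0.50679 × 0.5110 MeV/c = 0.300 MeV/c

p ≈ 0.300 MeV/c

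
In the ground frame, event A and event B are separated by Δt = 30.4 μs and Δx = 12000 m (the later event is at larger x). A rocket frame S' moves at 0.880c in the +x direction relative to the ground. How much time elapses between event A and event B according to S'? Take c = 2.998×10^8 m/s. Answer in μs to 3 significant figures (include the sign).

γ = 1/√(1 − 0.880²) = 2.1054
Δt' = γ(Δt − vΔx/c²) = 2.1054 × (30.4 μs − 0.880×12000 m / (2.998×10^8 m/s))
= 2.1054 × (-4.8235 μs) = -10.2 μs

Δt' ≈ -10.2 μs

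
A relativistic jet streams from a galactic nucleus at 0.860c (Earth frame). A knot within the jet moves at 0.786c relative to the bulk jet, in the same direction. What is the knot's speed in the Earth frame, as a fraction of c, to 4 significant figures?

Relativistic velocity addition: u = (u' + v)/(1 + u'v/c²)
= (0.786 + 0.860)/(1 + 0.786×0.860) = 1.646/1.67596 = 0.9821

u ≈ 0.9821c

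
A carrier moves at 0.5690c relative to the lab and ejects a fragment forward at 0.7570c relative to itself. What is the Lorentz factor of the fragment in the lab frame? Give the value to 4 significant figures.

γ ≈ 2.663

u_lab = (0.7570 + 0.5690)/(1 + 0.7570×0.5690) = 1.3260/1.430733 = 0.9267977
γ = 1/√(1 − 0.9267977²) = 2.663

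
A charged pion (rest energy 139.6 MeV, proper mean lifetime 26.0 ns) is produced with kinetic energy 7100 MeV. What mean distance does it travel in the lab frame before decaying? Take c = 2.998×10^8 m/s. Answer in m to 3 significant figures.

γ = 1 + K/(m₀c²) = 1 + 7100/139.6 = 51.860
β = √(1 − 1/γ²) = 0.99981
Dilated lifetime: γτ₀ = 51.860 × 26.0 ns = 1348.3 ns
d = βc·γτ₀ = 0.99981 × (2.998×10^8 m/s) × 1.3483×10^-6 s = 404 m

d ≈ 404 m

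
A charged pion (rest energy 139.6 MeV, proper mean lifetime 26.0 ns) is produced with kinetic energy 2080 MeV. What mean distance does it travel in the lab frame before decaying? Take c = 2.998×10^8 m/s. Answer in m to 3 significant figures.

γ = 1 + K/(m₀c²) = 1 + 2080/139.6 = 15.900
β = √(1 − 1/γ²) = 0.99802
Dilated lifetime: γτ₀ = 15.900 × 26.0 ns = 413.39 ns
d = βc·γτ₀ = 0.99802 × (2.998×10^8 m/s) × 4.1339×10^-7 s = 124 m

d ≈ 124 m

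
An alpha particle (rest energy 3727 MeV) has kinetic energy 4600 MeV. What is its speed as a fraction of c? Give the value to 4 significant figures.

γ = 1 + K/(m₀c²) = 1 + 4600/3727 = 2.23424
β = √(1 − 1/γ²) = 0.8942

β ≈ 0.8942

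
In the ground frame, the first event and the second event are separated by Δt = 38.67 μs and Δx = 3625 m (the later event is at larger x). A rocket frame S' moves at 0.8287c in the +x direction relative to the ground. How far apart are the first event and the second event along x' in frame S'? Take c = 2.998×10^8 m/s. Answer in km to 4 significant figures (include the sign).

γ = 1/√(1 − 0.8287²) = 1.78669
Δx' = γ(Δx − vΔt) = 1.78669 × (3625 m − 0.8287×(2.998×10^8 m/s)×38.67×10^-6 s)
= 1.78669 × (-5982.34 m) = -10.69 km

Δx' ≈ -10.69 km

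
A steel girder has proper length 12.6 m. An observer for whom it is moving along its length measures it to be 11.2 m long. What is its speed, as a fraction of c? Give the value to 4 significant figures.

β ≈ 0.4581

γ = L₀/L = 12.6/11.2 = 1.12500
β = √(1 − 1/γ²) = 0.4581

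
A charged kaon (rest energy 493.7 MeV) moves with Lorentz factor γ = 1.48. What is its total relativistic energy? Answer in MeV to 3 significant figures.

γ = 1.48 (given)
E = γm₀c² = 1.48 × 493.7 MeV = 731 MeV

E ≈ 731 MeV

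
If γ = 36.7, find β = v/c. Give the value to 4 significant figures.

β ≈ 0.9996

β = √(1 − 1/γ²) = √(1 − 1/36.7²) = √(0.999258) = 0.9996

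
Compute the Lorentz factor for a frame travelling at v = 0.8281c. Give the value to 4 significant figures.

γ = 1/√(1 − β²) = 1/√(1 − 0.8281²) = 1/√(0.314250) = 1.784

γ ≈ 1.784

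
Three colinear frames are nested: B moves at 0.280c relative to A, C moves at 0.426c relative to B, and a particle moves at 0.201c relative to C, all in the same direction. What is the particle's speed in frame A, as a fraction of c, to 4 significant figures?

u ≈ 0.7382c

Compose boost 2: (0.426 + 0.280)/(1 + 0.426×0.280) = 0.7060/1.11928 = 0.630763
Compose boost 3: (0.201 + 0.630763)/(1 + 0.201×0.630763) = 0.831763/1.12678 = 0.7382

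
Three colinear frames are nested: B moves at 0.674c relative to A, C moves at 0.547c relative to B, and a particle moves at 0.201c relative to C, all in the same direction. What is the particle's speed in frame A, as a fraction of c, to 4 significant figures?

Compose boost 2: (0.547 + 0.674)/(1 + 0.547×0.674) = 1.221/1.36868 = 0.892102
Compose boost 3: (0.201 + 0.892102)/(1 + 0.201×0.892102) = 1.09310/1.17931 = 0.9269

u ≈ 0.9269c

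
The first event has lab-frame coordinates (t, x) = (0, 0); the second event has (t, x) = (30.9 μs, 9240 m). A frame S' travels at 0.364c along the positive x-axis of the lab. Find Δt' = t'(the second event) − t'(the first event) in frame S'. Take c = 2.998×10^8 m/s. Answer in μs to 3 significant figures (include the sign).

Δt' ≈ 21.1 μs

γ = 1/√(1 − 0.364²) = 1.0737
Δt' = γ(Δt − vΔx/c²) = 1.0737 × (30.9 μs − 0.364×9240 m / (2.998×10^8 m/s))
= 1.0737 × (19.681 μs) = 21.1 μs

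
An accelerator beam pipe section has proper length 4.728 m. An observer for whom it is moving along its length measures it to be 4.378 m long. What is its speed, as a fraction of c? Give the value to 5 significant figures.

β ≈ 0.37759

γ = L₀/L = 4.728/4.378 = 1.079945
β = √(1 − 1/γ²) = 0.37759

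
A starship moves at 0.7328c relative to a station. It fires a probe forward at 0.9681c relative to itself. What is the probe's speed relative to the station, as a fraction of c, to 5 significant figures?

u ≈ 0.99501c

Relativistic velocity addition: u = (u' + v)/(1 + u'v/c²)
= (0.9681 + 0.7328)/(1 + 0.9681×0.7328) = 1.7009/1.709424 = 0.99501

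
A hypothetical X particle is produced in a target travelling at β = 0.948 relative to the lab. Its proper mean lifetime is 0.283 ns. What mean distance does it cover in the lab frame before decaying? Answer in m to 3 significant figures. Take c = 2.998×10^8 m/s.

d ≈ 0.253 m

γ = 1/√(1 − 0.948²) = 3.1420
Dilated lifetime: Δt = γτ₀ = 3.1420 × 0.283 ns = 0.88918 ns
d = vΔt = 0.948c × 0.88918 ns = 2.8421×10^8 m/s × 8.8918×10^-10 s = 0.253 m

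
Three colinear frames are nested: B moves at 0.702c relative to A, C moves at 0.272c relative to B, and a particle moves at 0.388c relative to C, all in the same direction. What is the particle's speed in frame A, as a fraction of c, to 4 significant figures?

Compose boost 2: (0.272 + 0.702)/(1 + 0.272×0.702) = 0.9740/1.19094 = 0.817839
Compose boost 3: (0.388 + 0.817839)/(1 + 0.388×0.817839) = 1.20584/1.31732 = 0.9154

u ≈ 0.9154c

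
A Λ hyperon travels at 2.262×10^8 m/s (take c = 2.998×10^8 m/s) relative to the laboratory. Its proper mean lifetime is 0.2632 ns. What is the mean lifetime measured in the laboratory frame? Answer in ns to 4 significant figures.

β = v/c = 2.262×10^8 / 2.998×10^8 = 0.754503
γ = 1/√(1 − 0.754503²) = 1.52370
Time dilation: Δt = γτ₀ = 1.52370 × 0.2632 ns = 0.4010 ns

Δt ≈ 0.4010 ns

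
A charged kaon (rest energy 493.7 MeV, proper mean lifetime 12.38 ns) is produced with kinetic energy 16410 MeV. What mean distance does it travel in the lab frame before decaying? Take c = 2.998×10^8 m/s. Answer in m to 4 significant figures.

d ≈ 127.0 m

γ = 1 + K/(m₀c²) = 1 + 16410/493.7 = 34.2388
β = √(1 − 1/γ²) = 0.999573
Dilated lifetime: γτ₀ = 34.2388 × 12.38 ns = 423.876 ns
d = βc·γτ₀ = 0.999573 × (2.998×10^8 m/s) × 4.23876×10^-7 s = 127.0 m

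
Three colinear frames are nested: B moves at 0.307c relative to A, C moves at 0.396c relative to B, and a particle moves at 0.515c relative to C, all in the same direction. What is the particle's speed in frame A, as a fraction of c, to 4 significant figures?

Compose boost 2: (0.396 + 0.307)/(1 + 0.396×0.307) = 0.7030/1.12157 = 0.626799
Compose boost 3: (0.515 + 0.626799)/(1 + 0.515×0.626799) = 1.14180/1.32280 = 0.8632

u ≈ 0.8632c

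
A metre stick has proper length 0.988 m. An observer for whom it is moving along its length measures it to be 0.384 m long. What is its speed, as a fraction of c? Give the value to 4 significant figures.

β ≈ 0.9214

γ = L₀/L = 0.988/0.384 = 2.57292
β = √(1 − 1/γ²) = 0.9214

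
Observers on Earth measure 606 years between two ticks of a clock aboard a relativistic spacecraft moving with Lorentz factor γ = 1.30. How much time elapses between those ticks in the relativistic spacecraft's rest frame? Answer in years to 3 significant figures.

τ₀ ≈ 466 years

γ = 1.30 (given)
Proper time: τ₀ = Δt/γ = 606/1.30 = 466 years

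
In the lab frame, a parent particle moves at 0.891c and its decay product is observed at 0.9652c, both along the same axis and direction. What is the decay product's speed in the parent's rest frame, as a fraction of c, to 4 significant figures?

u' ≈ 0.5300c

Inverse velocity addition: u' = (u − v)/(1 − uv/c²)
= (0.9652 − 0.891)/(1 − 0.9652×0.891) = 0.07420/0.140007 = 0.5300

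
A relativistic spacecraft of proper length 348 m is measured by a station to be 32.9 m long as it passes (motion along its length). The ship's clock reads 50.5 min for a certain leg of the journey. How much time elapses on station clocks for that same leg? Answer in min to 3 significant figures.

Δt ≈ 534 min

Length contraction ⇒ γ = L₀/L = 348/32.9 = 10.578
Time dilation: Δt = γτ₀ = 10.578 × 50.5 min = 534 min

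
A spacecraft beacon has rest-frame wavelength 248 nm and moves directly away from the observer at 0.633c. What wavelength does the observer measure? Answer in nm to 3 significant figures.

λ_obs ≈ 523 nm

Relativistic Doppler: λ_obs = λ_src √((1+β)/(1−β))
= 248 × √(1.6330/0.36700) = 248 × 2.1094 = 523 nm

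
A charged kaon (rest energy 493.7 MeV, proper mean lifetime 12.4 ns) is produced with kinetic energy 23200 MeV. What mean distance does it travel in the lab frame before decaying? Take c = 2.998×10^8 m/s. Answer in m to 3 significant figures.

γ = 1 + K/(m₀c²) = 1 + 23200/493.7 = 47.992
β = √(1 − 1/γ²) = 0.99978
Dilated lifetime: γτ₀ = 47.992 × 12.4 ns = 595.10 ns
d = βc·γτ₀ = 0.99978 × (2.998×10^8 m/s) × 5.9510×10^-7 s = 178 m

d ≈ 178 m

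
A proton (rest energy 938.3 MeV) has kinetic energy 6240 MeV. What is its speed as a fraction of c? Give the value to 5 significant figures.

γ = 1 + K/(m₀c²) = 1 + 6240/938.3 = 7.650325
β = √(1 − 1/γ²) = 0.99142

β ≈ 0.99142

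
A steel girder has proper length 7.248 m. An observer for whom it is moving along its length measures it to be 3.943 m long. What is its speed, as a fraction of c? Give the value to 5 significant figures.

γ = L₀/L = 7.248/3.943 = 1.838194
β = √(1 − 1/γ²) = 0.83908

β ≈ 0.83908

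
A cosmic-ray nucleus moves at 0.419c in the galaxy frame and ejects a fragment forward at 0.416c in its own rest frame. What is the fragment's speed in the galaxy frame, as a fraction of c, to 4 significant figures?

u ≈ 0.7111c

Compose boost 2: (0.416 + 0.419)/(1 + 0.416×0.419) = 0.8350/1.17430 = 0.7111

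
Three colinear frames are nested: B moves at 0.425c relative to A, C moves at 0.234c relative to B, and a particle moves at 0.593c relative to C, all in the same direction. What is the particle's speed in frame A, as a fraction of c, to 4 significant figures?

u ≈ 0.8797c

Compose boost 2: (0.234 + 0.425)/(1 + 0.234×0.425) = 0.6590/1.09945 = 0.599391
Compose boost 3: (0.593 + 0.599391)/(1 + 0.593×0.599391) = 1.19239/1.35544 = 0.8797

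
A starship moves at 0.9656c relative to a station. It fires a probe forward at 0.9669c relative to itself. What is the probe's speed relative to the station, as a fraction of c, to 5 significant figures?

u ≈ 0.99941c

Relativistic velocity addition: u = (u' + v)/(1 + u'v/c²)
= (0.9669 + 0.9656)/(1 + 0.9669×0.9656) = 1.9325/1.933639 = 0.99941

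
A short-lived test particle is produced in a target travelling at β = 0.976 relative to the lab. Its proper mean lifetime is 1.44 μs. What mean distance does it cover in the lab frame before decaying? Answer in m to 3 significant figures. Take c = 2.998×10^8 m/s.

γ = 1/√(1 − 0.976²) = 4.5920
Dilated lifetime: Δt = γτ₀ = 4.5920 × 1.44 μs = 6.6125 μs
d = vΔt = 0.976c × 6.6125 μs = 2.9260×10^8 m/s × 6.6125×10^-6 s = 1930 m

d ≈ 1930 m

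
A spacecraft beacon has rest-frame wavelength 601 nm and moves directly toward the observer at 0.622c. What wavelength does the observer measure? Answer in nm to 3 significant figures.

λ_obs ≈ 290 nm

Relativistic Doppler: λ_obs = λ_src √((1−β)/(1+β))
= 601 × √(0.37800/1.6220) = 601 × 0.48275 = 290 nm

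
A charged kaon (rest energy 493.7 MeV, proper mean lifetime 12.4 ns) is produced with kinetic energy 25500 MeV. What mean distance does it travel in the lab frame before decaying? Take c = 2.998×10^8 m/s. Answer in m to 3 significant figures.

d ≈ 196 m

γ = 1 + K/(m₀c²) = 1 + 25500/493.7 = 52.651
β = √(1 − 1/γ²) = 0.99982
Dilated lifetime: γτ₀ = 52.651 × 12.4 ns = 652.87 ns
d = βc·γτ₀ = 0.99982 × (2.998×10^8 m/s) × 6.5287×10^-7 s = 196 m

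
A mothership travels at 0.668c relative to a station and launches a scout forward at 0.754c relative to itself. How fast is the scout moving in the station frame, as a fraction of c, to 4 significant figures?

u ≈ 0.9457c

Compose boost 2: (0.754 + 0.668)/(1 + 0.754×0.668) = 1.422/1.50367 = 0.9457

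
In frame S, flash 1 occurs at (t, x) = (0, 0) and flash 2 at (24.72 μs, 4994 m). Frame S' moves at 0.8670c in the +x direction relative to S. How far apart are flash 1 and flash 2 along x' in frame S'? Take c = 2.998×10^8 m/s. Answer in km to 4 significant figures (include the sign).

Δx' ≈ -2.872 km

γ = 1/√(1 − 0.8670²) = 2.00679
Δx' = γ(Δx − vΔt) = 2.00679 × (4994 m − 0.8670×(2.998×10^8 m/s)×24.72×10^-6 s)
= 2.00679 × (-1431.39 m) = -2.872 km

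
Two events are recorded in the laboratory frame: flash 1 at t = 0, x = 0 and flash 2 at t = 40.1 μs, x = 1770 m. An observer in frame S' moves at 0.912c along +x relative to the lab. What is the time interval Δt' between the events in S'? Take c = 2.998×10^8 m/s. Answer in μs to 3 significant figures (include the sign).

γ = 1/√(1 − 0.912²) = 2.4379
Δt' = γ(Δt − vΔx/c²) = 2.4379 × (40.1 μs − 0.912×1770 m / (2.998×10^8 m/s))
= 2.4379 × (34.716 μs) = 84.6 μs

Δt' ≈ 84.6 μs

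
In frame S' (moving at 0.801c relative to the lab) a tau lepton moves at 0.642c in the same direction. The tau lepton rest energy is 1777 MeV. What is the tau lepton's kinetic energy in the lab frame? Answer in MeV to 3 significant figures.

K ≈ 4090 MeV

u_lab = (0.642 + 0.801)/(1 + 0.642×0.801) = 0.952952
γ = 1/√(1 − 0.952952²) = 3.2990
K = (γ − 1)m₀c² = (3.2990 − 1) × 1777 = 2.2990 × 1777 = 4090 MeV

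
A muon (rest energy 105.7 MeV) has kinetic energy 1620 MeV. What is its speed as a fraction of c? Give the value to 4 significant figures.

β ≈ 0.9981

γ = 1 + K/(m₀c²) = 1 + 1620/105.7 = 16.3264
β = √(1 − 1/γ²) = 0.9981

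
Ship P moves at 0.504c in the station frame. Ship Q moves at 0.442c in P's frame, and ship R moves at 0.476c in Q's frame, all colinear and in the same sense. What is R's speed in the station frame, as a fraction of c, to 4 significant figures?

Compose boost 2: (0.442 + 0.504)/(1 + 0.442×0.504) = 0.9460/1.22277 = 0.773655
Compose boost 3: (0.476 + 0.773655)/(1 + 0.476×0.773655) = 1.24965/1.36826 = 0.9133

u ≈ 0.9133c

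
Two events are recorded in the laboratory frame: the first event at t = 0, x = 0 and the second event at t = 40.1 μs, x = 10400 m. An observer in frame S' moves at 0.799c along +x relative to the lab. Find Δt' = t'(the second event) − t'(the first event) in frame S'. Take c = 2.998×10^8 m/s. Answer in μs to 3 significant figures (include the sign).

Δt' ≈ 20.6 μs

γ = 1/√(1 − 0.799²) = 1.6630
Δt' = γ(Δt − vΔx/c²) = 1.6630 × (40.1 μs − 0.799×10400 m / (2.998×10^8 m/s))
= 1.6630 × (12.383 μs) = 20.6 μs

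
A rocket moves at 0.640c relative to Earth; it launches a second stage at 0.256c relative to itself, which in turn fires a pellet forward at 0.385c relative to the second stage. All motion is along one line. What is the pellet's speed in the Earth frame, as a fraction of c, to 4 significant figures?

u ≈ 0.8908c

Compose boost 2: (0.256 + 0.640)/(1 + 0.256×0.640) = 0.8960/1.16384 = 0.769865
Compose boost 3: (0.385 + 0.769865)/(1 + 0.385×0.769865) = 1.15487/1.29640 = 0.8908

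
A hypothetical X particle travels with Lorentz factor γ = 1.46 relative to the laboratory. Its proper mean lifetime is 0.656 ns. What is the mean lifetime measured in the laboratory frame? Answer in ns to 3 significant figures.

γ = 1.46 (given)
Time dilation: Δt = γτ₀ = 1.46 × 0.656 ns = 0.958 ns

Δt ≈ 0.958 ns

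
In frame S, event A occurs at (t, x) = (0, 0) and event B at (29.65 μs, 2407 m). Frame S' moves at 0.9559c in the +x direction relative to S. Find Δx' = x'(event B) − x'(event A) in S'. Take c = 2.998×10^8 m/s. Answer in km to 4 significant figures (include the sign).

Δx' ≈ -20.74 km

γ = 1/√(1 − 0.9559²) = 3.40492
Δx' = γ(Δx − vΔt) = 3.40492 × (2407 m − 0.9559×(2.998×10^8 m/s)×29.65×10^-6 s)
= 3.40492 × (-6090.06 m) = -20.74 km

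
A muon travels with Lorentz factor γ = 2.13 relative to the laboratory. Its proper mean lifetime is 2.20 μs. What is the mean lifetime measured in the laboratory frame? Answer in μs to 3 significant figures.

Δt ≈ 4.69 μs

γ = 2.13 (given)
Time dilation: Δt = γτ₀ = 2.13 × 2.20 μs = 4.69 μs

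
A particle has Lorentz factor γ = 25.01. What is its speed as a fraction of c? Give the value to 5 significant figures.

β ≈ 0.99920

β = √(1 − 1/γ²) = √(1 − 1/25.01²) = √(0.9984013) = 0.99920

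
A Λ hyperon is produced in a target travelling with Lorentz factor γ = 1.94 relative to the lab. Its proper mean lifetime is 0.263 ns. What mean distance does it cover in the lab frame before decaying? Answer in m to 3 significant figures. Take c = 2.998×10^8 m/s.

β = √(1 − 1/γ²) = √(1 − 1/1.94²) = 0.85691
Dilated lifetime: Δt = γτ₀ = 1.94 × 0.263 ns = 0.51022 ns
d = vΔt = 0.85691c × 0.51022 ns = 2.5690×10^8 m/s × 5.1022×10^-10 s = 0.131 m

d ≈ 0.131 m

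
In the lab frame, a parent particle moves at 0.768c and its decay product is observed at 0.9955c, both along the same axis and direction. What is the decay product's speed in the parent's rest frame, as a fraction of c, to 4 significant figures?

u' ≈ 0.9662c

Inverse velocity addition: u' = (u − v)/(1 − uv/c²)
= (0.9955 − 0.768)/(1 − 0.9955×0.768) = 0.2275/0.235456 = 0.9662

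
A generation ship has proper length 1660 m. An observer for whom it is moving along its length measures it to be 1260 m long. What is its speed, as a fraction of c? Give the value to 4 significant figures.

β ≈ 0.6510

γ = L₀/L = 1660/1260 = 1.31746
β = √(1 − 1/γ²) = 0.6510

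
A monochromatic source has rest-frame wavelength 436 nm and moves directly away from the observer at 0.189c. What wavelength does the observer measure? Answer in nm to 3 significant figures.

λ_obs ≈ 528 nm

Relativistic Doppler: λ_obs = λ_src √((1+β)/(1−β))
= 436 × √(1.1890/0.81100) = 436 × 1.2108 = 528 nm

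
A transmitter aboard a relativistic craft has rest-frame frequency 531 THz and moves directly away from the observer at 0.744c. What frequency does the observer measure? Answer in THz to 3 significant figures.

f_obs ≈ 203 THz

Relativistic Doppler: f_obs = f_src √((1−β)/(1+β))
= 531 × √(0.25600/1.7440) = 531 × 0.38313 = 203 THz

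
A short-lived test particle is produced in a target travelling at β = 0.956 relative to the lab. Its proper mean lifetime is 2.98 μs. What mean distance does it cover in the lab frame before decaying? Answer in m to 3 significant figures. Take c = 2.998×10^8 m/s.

γ = 1/√(1 − 0.956²) = 3.4087
Dilated lifetime: Δt = γτ₀ = 3.4087 × 2.98 μs = 10.158 μs
d = vΔt = 0.956c × 10.158 μs = 2.8661×10^8 m/s × 1.0158×10^-5 s = 2910 m

d ≈ 2910 m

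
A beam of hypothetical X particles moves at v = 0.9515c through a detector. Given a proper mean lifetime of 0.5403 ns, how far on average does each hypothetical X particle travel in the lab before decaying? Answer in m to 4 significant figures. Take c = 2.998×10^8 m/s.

γ = 1/√(1 − 0.9515²) = 3.25046
Dilated lifetime: Δt = γτ₀ = 3.25046 × 0.5403 ns = 1.75622 ns
d = vΔt = 0.9515c × 1.75622 ns = 2.85260×10^8 m/s × 1.75622×10^-9 s = 0.5010 m

d ≈ 0.5010 m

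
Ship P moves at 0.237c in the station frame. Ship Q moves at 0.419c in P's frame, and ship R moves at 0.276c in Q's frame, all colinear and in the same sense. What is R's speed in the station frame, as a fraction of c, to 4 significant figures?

Compose boost 2: (0.419 + 0.237)/(1 + 0.419×0.237) = 0.6560/1.09930 = 0.596742
Compose boost 3: (0.276 + 0.596742)/(1 + 0.276×0.596742) = 0.872742/1.16470 = 0.7493

u ≈ 0.7493c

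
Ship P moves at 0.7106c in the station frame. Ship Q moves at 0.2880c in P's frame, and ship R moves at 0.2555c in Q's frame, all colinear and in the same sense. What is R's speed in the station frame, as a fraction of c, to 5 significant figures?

u ≈ 0.89491c

Compose boost 2: (0.2880 + 0.7106)/(1 + 0.2880×0.7106) = 0.99860/1.204653 = 0.8289525
Compose boost 3: (0.2555 + 0.8289525)/(1 + 0.2555×0.8289525) = 1.084453/1.211797 = 0.89491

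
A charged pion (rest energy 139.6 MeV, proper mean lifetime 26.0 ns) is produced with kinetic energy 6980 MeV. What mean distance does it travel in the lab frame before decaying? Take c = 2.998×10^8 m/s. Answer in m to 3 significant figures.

d ≈ 397 m

γ = 1 + K/(m₀c²) = 1 + 6980/139.6 = 51.000
β = √(1 − 1/γ²) = 0.99981
Dilated lifetime: γτ₀ = 51.000 × 26.0 ns = 1326.0 ns
d = βc·γτ₀ = 0.99981 × (2.998×10^8 m/s) × 1.3260×10^-6 s = 397 m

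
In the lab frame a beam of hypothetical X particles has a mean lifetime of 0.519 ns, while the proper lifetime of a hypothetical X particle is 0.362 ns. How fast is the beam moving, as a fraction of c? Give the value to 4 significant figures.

γ = Δt/τ₀ = 0.519/0.362 = 1.43370
β = √(1 − 1/γ²) = √(1 − 1/1.43370²) = 0.7166

β ≈ 0.7166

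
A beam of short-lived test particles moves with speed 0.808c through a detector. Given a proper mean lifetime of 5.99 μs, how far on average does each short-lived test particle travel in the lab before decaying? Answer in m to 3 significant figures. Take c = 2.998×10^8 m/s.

d ≈ 2460 m

γ = 1/√(1 − 0.808²) = 1.6973
Dilated lifetime: Δt = γτ₀ = 1.6973 × 5.99 μs = 10.167 μs
d = vΔt = 0.808c × 10.167 μs = 2.4224×10^8 m/s × 1.0167×10^-5 s = 2460 m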